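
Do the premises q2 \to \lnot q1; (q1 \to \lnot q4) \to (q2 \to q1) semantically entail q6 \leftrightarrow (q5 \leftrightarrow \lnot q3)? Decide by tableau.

No

Initial set: {T (q2 \to \lnot q1); T ((q1 \to \lnot q4) \to (q2 \to q1)); F (q6 \leftrightarrow (q5 \leftrightarrow \lnot q3))}.
T (q2 \to \lnot q1): β-rule — branch into F q2  //  T \lnot q1.
  branch 1 (add F q2):
    T ((q1 \to \lnot q4) \to (q2 \to q1)): β-rule — branch into F (q1 \to \lnot q4)  //  T (q2 \to q1).
      branch 1.1 (add F (q1 \to \lnot q4)):
        F (q1 \to \lnot q4): α-rule — add T q1, F \lnot q4.
        F (q6 \leftrightarrow (q5 \leftrightarrow \lnot q3)): β-rule — branch into T q6, F (q5 \leftrightarrow \lnot q3)  //  F q6, T (q5 \leftrightarrow \lnot q3).
          branch 1.1.1 (add T q6, F (q5 \leftrightarrow \lnot q3)):
            F (q5 \leftrightarrow \lnot q3): β-rule — branch into T q5, F \lnot q3  //  F q5, T \lnot q3.
              branch 1.1.1.1 (add T q5, F \lnot q3):
                ○ open, literals {q1=T, q2=F, q3=T, q4=T, q5=T, q6=T}.
              branch 1.1.1.2 (add F q5, T \lnot q3):
                ○ open, literals {q1=T, q2=F, q3=F, q4=T, q5=F, q6=T}.
          branch 1.1.2 (add F q6, T (q5 \leftrightarrow \lnot q3)):
            T (q5 \leftrightarrow \lnot q3): β-rule — branch into T q5, T \lnot q3  //  F q5, F \lnot q3.
              branch 1.1.2.1 (add T q5, T \lnot q3):
                ○ open, literals {q1=T, q2=F, q3=F, q4=T, q5=T, q6=F}.
              branch 1.1.2.2 (add F q5, F \lnot q3):
                ○ open, literals {q1=T, q2=F, q3=T, q4=T, q5=F, q6=F}.
      branch 1.2 (add T (q2 \to q1)):
        F (q6 \leftrightarrow (q5 \leftrightarrow \lnot q3)): β-rule — branch into T q6, F (q5 \leftrightarrow \lnot q3)  //  F q6, T (q5 \leftrightarrow \lnot q3).
          branch 1.2.1 (add T q6, F (q5 \leftrightarrow \lnot q3)):
            T (q2 \to q1): β-rule — branch into F q2  //  T q1.
              branch 1.2.1.1 (add F q2):
                F (q5 \leftrightarrow \lnot q3): β-rule — branch into T q5, F \lnot q3  //  F q5, T \lnot q3.
                  branch 1.2.1.1.1 (add T q5, F \lnot q3):
                    ○ open, literals {q2=F, q3=T, q5=T, q6=T}.
                  branch 1.2.1.1.2 (add F q5, T \lnot q3):
                    ○ open, literals {q2=F, q3=F, q5=F, q6=T}.
              branch 1.2.1.2 (add T q1):
                F (q5 \leftrightarrow \lnot q3): β-rule — branch into T q5, F \lnot q3  //  F q5, T \lnot q3.
                  branch 1.2.1.2.1 (add T q5, F \lnot q3):
                    ○ open, literals {q1=T, q2=F, q3=T, q5=T, q6=T}.
                  branch 1.2.1.2.2 (add F q5, T \lnot q3):
                    ○ open, literals {q1=T, q2=F, q3=F, q5=F, q6=T}.
          branch 1.2.2 (add F q6, T (q5 \leftrightarrow \lnot q3)):
            T (q2 \to q1): β-rule — branch into F q2  //  T q1.
              branch 1.2.2.1 (add F q2):
                T (q5 \leftrightarrow \lnot q3): β-rule — branch into T q5, T \lnot q3  //  F q5, F \lnot q3.
                  branch 1.2.2.1.1 (add T q5, T \lnot q3):
                    ○ open, literals {q2=F, q3=F, q5=T, q6=F}.
                  branch 1.2.2.1.2 (add F q5, F \lnot q3):
                    ○ open, literals {q2=F, q3=T, q5=F, q6=F}.
              branch 1.2.2.2 (add T q1):
                T (q5 \leftrightarrow \lnot q3): β-rule — branch into T q5, T \lnot q3  //  F q5, F \lnot q3.
                  branch 1.2.2.2.1 (add T q5, T \lnot q3):
                    ○ open, literals {q1=T, q2=F, q3=F, q5=T, q6=F}.
                  branch 1.2.2.2.2 (add F q5, F \lnot q3):
                    ○ open, literals {q1=T, q2=F, q3=T, q5=F, q6=F}.
  branch 2 (add T \lnot q1):
    T ((q1 \to \lnot q4) \to (q2 \to q1)): β-rule — branch into F (q1 \to \lnot q4)  //  T (q2 \to q1).
      branch 2.1 (add F (q1 \to \lnot q4)):
        F (q1 \to \lnot q4): α-rule — add T q1, F \lnot q4.
        × closes — contains both q1 and \lnot q1.
      branch 2.2 (add T (q2 \to q1)):
        F (q6 \leftrightarrow (q5 \leftrightarrow \lnot q3)): β-rule — branch into T q6, F (q5 \leftrightarrow \lnot q3)  //  F q6, T (q5 \leftrightarrow \lnot q3).
          branch 2.2.1 (add T q6, F (q5 \leftrightarrow \lnot q3)):
            T (q2 \to q1): β-rule — branch into F q2  //  T q1.
              branch 2.2.1.1 (add F q2):
                F (q5 \leftrightarrow \lnot q3): β-rule — branch into T q5, F \lnot q3  //  F q5, T \lnot q3.
                  branch 2.2.1.1.1 (add T q5, F \lnot q3):
                    ○ open, literals {q1=F, q2=F, q3=T, q5=T, q6=T}.
                  branch 2.2.1.1.2 (add F q5, T \lnot q3):
                    ○ open, literals {q1=F, q2=F, q3=F, q5=F, q6=T}.
              branch 2.2.1.2 (add T q1):
                × closes — contains both q1 and \lnot q1.
          branch 2.2.2 (add F q6, T (q5 \leftrightarrow \lnot q3)):
            T (q2 \to q1): β-rule — branch into F q2  //  T q1.
              branch 2.2.2.1 (add F q2):
                T (q5 \leftrightarrow \lnot q3): β-rule — branch into T q5, T \lnot q3  //  F q5, F \lnot q3.
                  branch 2.2.2.1.1 (add T q5, T \lnot q3):
                    ○ open, literals {q1=F, q2=F, q3=F, q5=T, q6=F}.
                  branch 2.2.2.1.2 (add F q5, F \lnot q3):
                    ○ open, literals {q1=F, q2=F, q3=T, q5=F, q6=F}.
              branch 2.2.2.2 (add T q1):
                × closes — contains both q1 and \lnot q1.
3 branches closed, 16 open.
An open branch gives a countermodel: q1=T, q2=F, q3=T, q4=T, q5=T, q6=T (unmentioned atoms arbitrary); the premises hold there but the conclusion fails.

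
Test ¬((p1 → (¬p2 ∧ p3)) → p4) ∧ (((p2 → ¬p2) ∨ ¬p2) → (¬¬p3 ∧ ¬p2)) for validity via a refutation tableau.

Not valid

Assume the negation and expand:
Initial set: {¬(¬((p1 → (¬p2 ∧ p3)) → p4) ∧ (((p2 → ¬p2) ∨ ¬p2) → (¬¬p3 ∧ ¬p2)))}.
¬(¬((p1 → (¬p2 ∧ p3)) → p4) ∧ (((p2 → ¬p2) ∨ ¬p2) → (¬¬p3 ∧ ¬p2))): β-rule — branch into ¬¬((p1 → (¬p2 ∧ p3)) → p4)  //  ¬(((p2 → ¬p2) ∨ ¬p2) → (¬¬p3 ∧ ¬p2)).
  branch 1 (add ¬¬((p1 → (¬p2 ∧ p3)) → p4)):
    ¬¬((p1 → (¬p2 ∧ p3)) → p4): β-rule — branch into ¬(p1 → (¬p2 ∧ p3))  //  p4.
      branch 1.1 (add ¬(p1 → (¬p2 ∧ p3))):
        ¬(p1 → (¬p2 ∧ p3)): α-rule — add p1, ¬(¬p2 ∧ p3).
        ¬(¬p2 ∧ p3): β-rule — branch into ¬¬p2  //  ¬p3.
          branch 1.1.1 (add ¬¬p2):
            ○ open, literals {p1=1, p2=1}.
          branch 1.1.2 (add ¬p3):
            ○ open, literals {p1=1, p3=0}.
      branch 1.2 (add p4):
        ○ open, literals {p4=1}.
  branch 2 (add ¬(((p2 → ¬p2) ∨ ¬p2) → (¬¬p3 ∧ ¬p2))):
    ¬(((p2 → ¬p2) ∨ ¬p2) → (¬¬p3 ∧ ¬p2)): α-rule — add ((p2 → ¬p2) ∨ ¬p2), ¬(¬¬p3 ∧ ¬p2).
    ((p2 → ¬p2) ∨ ¬p2): β-rule — branch into (p2 → ¬p2)  //  ¬p2.
      branch 2.1 (add (p2 → ¬p2)):
        ¬(¬¬p3 ∧ ¬p2): β-rule — branch into ¬¬¬p3  //  ¬¬p2.
          branch 2.1.1 (add ¬¬¬p3):
            ¬¬¬p3: drop double negation, giving ¬p3.
            (p2 → ¬p2): β-rule — branch into ¬p2  //  ¬p2.
              branch 2.1.1.1 (add ¬p2):
                ○ open, literals {p2=0, p3=0}.
              branch 2.1.1.2 (add ¬p2):
                ○ open, literals {p2=0, p3=0}.
          branch 2.1.2 (add ¬¬p2):
            (p2 → ¬p2): β-rule — branch into ¬p2  //  ¬p2.
              branch 2.1.2.1 (add ¬p2):
                × closes — contains both p2 and ¬p2.
              branch 2.1.2.2 (add ¬p2):
                × closes — contains both p2 and ¬p2.
      branch 2.2 (add ¬p2):
        ¬(¬¬p3 ∧ ¬p2): β-rule — branch into ¬¬¬p3  //  ¬¬p2.
          branch 2.2.1 (add ¬¬¬p3):
            ¬¬¬p3: drop double negation, giving ¬p3.
            ○ open, literals {p2=0, p3=0}.
          branch 2.2.2 (add ¬¬p2):
            × closes — contains both p2 and ¬p2.
3 branches closed, 6 open.
An open branch gives a countermodel: p1=1, p2=1 (unmentioned atoms arbitrary); under it the original formula is false.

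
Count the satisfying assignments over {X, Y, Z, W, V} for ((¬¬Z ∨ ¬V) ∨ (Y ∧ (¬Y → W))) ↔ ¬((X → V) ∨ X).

Initial set: {(((¬¬Z ∨ ¬V) ∨ (Y ∧ (¬Y → W))) ↔ ¬((X → V) ∨ X))}.
(((¬¬Z ∨ ¬V) ∨ (Y ∧ (¬Y → W))) ↔ ¬((X → V) ∨ X)): β-rule — branch into ((¬¬Z ∨ ¬V) ∨ (Y ∧ (¬Y → W))), ¬((X → V) ∨ X)  //  ¬((¬¬Z ∨ ¬V) ∨ (Y ∧ (¬Y → W))), ¬¬((X → V) ∨ X).
  branch 1 (add ((¬¬Z ∨ ¬V) ∨ (Y ∧ (¬Y → W))), ¬((X → V) ∨ X)):
    ¬((X → V) ∨ X): α-rule — add ¬(X → V), ¬X.
    ¬(X → V): α-rule — add X, ¬V.
    × closes — contains both X and ¬X.
  branch 2 (add ¬((¬¬Z ∨ ¬V) ∨ (Y ∧ (¬Y → W))), ¬¬((X → V) ∨ X)):
    ¬((¬¬Z ∨ ¬V) ∨ (Y ∧ (¬Y → W))): α-rule — add ¬(¬¬Z ∨ ¬V), ¬(Y ∧ (¬Y → W)).
    ¬(¬¬Z ∨ ¬V): α-rule — add ¬¬¬Z, ¬¬V.
    ¬¬¬Z: drop double negation, giving ¬Z.
    ¬¬((X → V) ∨ X): β-rule — branch into (X → V)  //  X.
      branch 2.1 (add (X → V)):
        ¬(Y ∧ (¬Y → W)): β-rule — branch into ¬Y  //  ¬(¬Y → W).
          branch 2.1.1 (add ¬Y):
            (X → V): β-rule — branch into ¬X  //  V.
              branch 2.1.1.1 (add ¬X):
                ○ open, literals {V=1, X=0, Y=0, Z=0}.
              branch 2.1.1.2 (add V):
                ○ open, literals {V=1, Y=0, Z=0}.
          branch 2.1.2 (add ¬(¬Y → W)):
            ¬(¬Y → W): α-rule — add ¬Y, ¬W.
            (X → V): β-rule — branch into ¬X  //  V.
              branch 2.1.2.1 (add ¬X):
                ○ open, literals {V=1, W=0, X=0, Y=0, Z=0}.
              branch 2.1.2.2 (add V):
                ○ open, literals {V=1, W=0, Y=0, Z=0}.
      branch 2.2 (add X):
        ¬(Y ∧ (¬Y → W)): β-rule — branch into ¬Y  //  ¬(¬Y → W).
          branch 2.2.1 (add ¬Y):
            ○ open, literals {V=1, X=1, Y=0, Z=0}.
          branch 2.2.2 (add ¬(¬Y → W)):
            ¬(¬Y → W): α-rule — add ¬Y, ¬W.
            ○ open, literals {V=1, W=0, X=1, Y=0, Z=0}.
1 branch closed, 6 open.
Each open branch fixes some atoms; the unmentioned ones are free. Counting distinct full assignments: branch {V=1, X=0, Y=0, Z=0} (W) contributes 2 new; branch {V=1, Y=0, Z=0} (X, W) contributes 2 new; branch {V=1, W=0, X=0, Y=0, Z=0} (none free) contributes 0 new; branch {V=1, W=0, Y=0, Z=0} (X) contributes 0 new; branch {V=1, X=1, Y=0, Z=0} (W) contributes 0 new; branch {V=1, W=0, X=1, Y=0, Z=0} (none free) contributes 0 new. Total: 4.

4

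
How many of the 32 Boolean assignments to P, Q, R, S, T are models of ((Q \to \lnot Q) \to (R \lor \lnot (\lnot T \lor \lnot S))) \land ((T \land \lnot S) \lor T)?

Initial set: {T (((Q \to \lnot Q) \to (R \lor \lnot (\lnot T \lor \lnot S))) \land ((T \land \lnot S) \lor T))}.
T (((Q \to \lnot Q) \to (R \lor \lnot (\lnot T \lor \lnot S))) \land ((T \land \lnot S) \lor T)): α-rule — add T ((Q \to \lnot Q) \to (R \lor \lnot (\lnot T \lor \lnot S))), T ((T \land \lnot S) \lor T).
T ((Q \to \lnot Q) \to (R \lor \lnot (\lnot T \lor \lnot S))): β-rule — branch into F (Q \to \lnot Q)  //  T (R \lor \lnot (\lnot T \lor \lnot S)).
  branch 1 (add F (Q \to \lnot Q)):
    F (Q \to \lnot Q): α-rule — add T Q, F \lnot Q.
    T ((T \land \lnot S) \lor T): β-rule — branch into T (T \land \lnot S)  //  T T.
      branch 1.1 (add T (T \land \lnot S)):
        T (T \land \lnot S): α-rule — add T T, T \lnot S.
        ○ open, literals {Q=1, S=0, T=1}.
      branch 1.2 (add T T):
        ○ open, literals {Q=1, T=1}.
  branch 2 (add T (R \lor \lnot (\lnot T \lor \lnot S))):
    T ((T \land \lnot S) \lor T): β-rule — branch into T (T \land \lnot S)  //  T T.
      branch 2.1 (add T (T \land \lnot S)):
        T (T \land \lnot S): α-rule — add T T, T \lnot S.
        T (R \lor \lnot (\lnot T \lor \lnot S)): β-rule — branch into T R  //  T \lnot (\lnot T \lor \lnot S).
          branch 2.1.1 (add T R):
            ○ open, literals {R=1, S=0, T=1}.
          branch 2.1.2 (add T \lnot (\lnot T \lor \lnot S)):
            T \lnot (\lnot T \lor \lnot S): α-rule — add F \lnot T, F \lnot S.
            × closes — contains both S and \lnot S.
      branch 2.2 (add T T):
        T (R \lor \lnot (\lnot T \lor \lnot S)): β-rule — branch into T R  //  T \lnot (\lnot T \lor \lnot S).
          branch 2.2.1 (add T R):
            ○ open, literals {R=1, T=1}.
          branch 2.2.2 (add T \lnot (\lnot T \lor \lnot S)):
            T \lnot (\lnot T \lor \lnot S): α-rule — add F \lnot T, F \lnot S.
            ○ open, literals {S=1, T=1}.
1 branch closed, 5 open.
Each open branch fixes some atoms; the unmentioned ones are free. Counting distinct full assignments: branch {Q=1, S=0, T=1} (P, R) contributes 4 new; branch {Q=1, T=1} (P, R, S) contributes 4 new; branch {R=1, S=0, T=1} (P, Q) contributes 2 new; branch {R=1, T=1} (P, Q, S) contributes 2 new; branch {S=1, T=1} (P, Q, R) contributes 2 new. Total: 14.

14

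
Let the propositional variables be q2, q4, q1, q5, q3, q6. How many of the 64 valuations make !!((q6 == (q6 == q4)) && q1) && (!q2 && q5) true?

4

Initial set: {(!!((q6 == (q6 == q4)) && q1) && (!q2 && q5))}.
(!!((q6 == (q6 == q4)) && q1) && (!q2 && q5)): α-rule — add !!((q6 == (q6 == q4)) && q1), (!q2 && q5).
!!((q6 == (q6 == q4)) && q1): drop double negation, giving ((q6 == (q6 == q4)) && q1).
(!q2 && q5): α-rule — add !q2, q5.
((q6 == (q6 == q4)) && q1): α-rule — add (q6 == (q6 == q4)), q1.
(q6 == (q6 == q4)): β-rule — branch into q6, (q6 == q4)  //  !q6, !(q6 == q4).
  branch 1 (add q6, (q6 == q4)):
    (q6 == q4): β-rule — branch into q6, q4  //  !q6, !q4.
      branch 1.1 (add q6, q4):
        ○ open, literals {q1=T, q2=F, q4=T, q5=T, q6=T}.
      branch 1.2 (add !q6, !q4):
        × closes — contains both q6 and !q6.
  branch 2 (add !q6, !(q6 == q4)):
    !(q6 == q4): β-rule — branch into q6, !q4  //  !q6, q4.
      branch 2.1 (add q6, !q4):
        × closes — contains both q6 and !q6.
      branch 2.2 (add !q6, q4):
        ○ open, literals {q1=T, q2=F, q4=T, q5=T, q6=F}.
2 branches closed, 2 open.
Each open branch fixes some atoms; the unmentioned ones are free. Counting distinct full assignments: branch {q1=T, q2=F, q4=T, q5=T, q6=T} (q3) contributes 2 new; branch {q1=T, q2=F, q4=T, q5=T, q6=F} (q3) contributes 2 new. Total: 4.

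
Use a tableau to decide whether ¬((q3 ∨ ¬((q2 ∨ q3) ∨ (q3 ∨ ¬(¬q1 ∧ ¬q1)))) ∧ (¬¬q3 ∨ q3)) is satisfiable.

Satisfiable

Initial set: {¬((q3 ∨ ¬((q2 ∨ q3) ∨ (q3 ∨ ¬(¬q1 ∧ ¬q1)))) ∧ (¬¬q3 ∨ q3))}.
¬((q3 ∨ ¬((q2 ∨ q3) ∨ (q3 ∨ ¬(¬q1 ∧ ¬q1)))) ∧ (¬¬q3 ∨ q3)): β-rule — branch into ¬(q3 ∨ ¬((q2 ∨ q3) ∨ (q3 ∨ ¬(¬q1 ∧ ¬q1))))  //  ¬(¬¬q3 ∨ q3).
  branch 1 (add ¬(q3 ∨ ¬((q2 ∨ q3) ∨ (q3 ∨ ¬(¬q1 ∧ ¬q1))))):
    ¬(q3 ∨ ¬((q2 ∨ q3) ∨ (q3 ∨ ¬(¬q1 ∧ ¬q1)))): α-rule — add ¬q3, ¬¬((q2 ∨ q3) ∨ (q3 ∨ ¬(¬q1 ∧ ¬q1))).
    ¬¬((q2 ∨ q3) ∨ (q3 ∨ ¬(¬q1 ∧ ¬q1))): β-rule — branch into (q2 ∨ q3)  //  (q3 ∨ ¬(¬q1 ∧ ¬q1)).
      branch 1.1 (add (q2 ∨ q3)):
        (q2 ∨ q3): β-rule — branch into q2  //  q3.
          branch 1.1.1 (add q2):
            ○ open, literals {q2=T, q3=F}.
          branch 1.1.2 (add q3):
            × closes — contains both q3 and ¬q3.
      branch 1.2 (add (q3 ∨ ¬(¬q1 ∧ ¬q1))):
        (q3 ∨ ¬(¬q1 ∧ ¬q1)): β-rule — branch into q3  //  ¬(¬q1 ∧ ¬q1).
          branch 1.2.1 (add q3):
            × closes — contains both q3 and ¬q3.
          branch 1.2.2 (add ¬(¬q1 ∧ ¬q1)):
            ¬(¬q1 ∧ ¬q1): β-rule — branch into ¬¬q1  //  ¬¬q1.
              branch 1.2.2.1 (add ¬¬q1):
                ○ open, literals {q1=T, q3=F}.
              branch 1.2.2.2 (add ¬¬q1):
                ○ open, literals {q1=T, q3=F}.
  branch 2 (add ¬(¬¬q3 ∨ q3)):
    ¬(¬¬q3 ∨ q3): α-rule — add ¬¬¬q3, ¬q3.
    ¬¬¬q3: drop double negation, giving ¬q3.
    ○ open, literals {q3=F}.
2 branches closed, 4 open.
An open branch gives a satisfying assignment: q2=T, q3=F.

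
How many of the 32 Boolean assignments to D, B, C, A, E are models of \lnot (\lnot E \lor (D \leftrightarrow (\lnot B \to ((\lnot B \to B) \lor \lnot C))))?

Initial set: {\lnot (\lnot E \lor (D \leftrightarrow (\lnot B \to ((\lnot B \to B) \lor \lnot C))))}.
\lnot (\lnot E \lor (D \leftrightarrow (\lnot B \to ((\lnot B \to B) \lor \lnot C)))): α-rule — add \lnot \lnot E, \lnot (D \leftrightarrow (\lnot B \to ((\lnot B \to B) \lor \lnot C))).
\lnot (D \leftrightarrow (\lnot B \to ((\lnot B \to B) \lor \lnot C))): β-rule — branch into D, \lnot (\lnot B \to ((\lnot B \to B) \lor \lnot C))  //  \lnot D, (\lnot B \to ((\lnot B \to B) \lor \lnot C)).
  branch 1 (add D, \lnot (\lnot B \to ((\lnot B \to B) \lor \lnot C))):
    \lnot (\lnot B \to ((\lnot B \to B) \lor \lnot C)): α-rule — add \lnot B, \lnot ((\lnot B \to B) \lor \lnot C).
    \lnot ((\lnot B \to B) \lor \lnot C): α-rule — add \lnot (\lnot B \to B), \lnot \lnot C.
    \lnot (\lnot B \to B): α-rule — add \lnot B, \lnot B.
    ○ open, literals {B=F, C=T, D=T, E=T}.
  branch 2 (add \lnot D, (\lnot B \to ((\lnot B \to B) \lor \lnot C))):
    (\lnot B \to ((\lnot B \to B) \lor \lnot C)): β-rule — branch into \lnot \lnot B  //  ((\lnot B \to B) \lor \lnot C).
      branch 2.1 (add \lnot \lnot B):
        ○ open, literals {B=T, D=F, E=T}.
      branch 2.2 (add ((\lnot B \to B) \lor \lnot C)):
        ((\lnot B \to B) \lor \lnot C): β-rule — branch into (\lnot B \to B)  //  \lnot C.
          branch 2.2.1 (add (\lnot B \to B)):
            (\lnot B \to B): β-rule — branch into \lnot \lnot B  //  B.
              branch 2.2.1.1 (add \lnot \lnot B):
                ○ open, literals {B=T, D=F, E=T}.
              branch 2.2.1.2 (add B):
                ○ open, literals {B=T, D=F, E=T}.
          branch 2.2.2 (add \lnot C):
            ○ open, literals {C=F, D=F, E=T}.
0 branches closed, 5 open.
Each open branch fixes some atoms; the unmentioned ones are free. Counting distinct full assignments: branch {B=F, C=T, D=T, E=T} (A) contributes 2 new; branch {B=T, D=F, E=T} (C, A) contributes 4 new; branch {B=T, D=F, E=T} (C, A) contributes 0 new; branch {B=T, D=F, E=T} (C, A) contributes 0 new; branch {C=F, D=F, E=T} (B, A) contributes 2 new. Total: 8.

8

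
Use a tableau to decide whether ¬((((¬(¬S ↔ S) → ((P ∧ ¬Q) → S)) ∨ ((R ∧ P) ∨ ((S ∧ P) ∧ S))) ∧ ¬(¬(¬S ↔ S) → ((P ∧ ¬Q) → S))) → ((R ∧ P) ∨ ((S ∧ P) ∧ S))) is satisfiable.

Initial set: {¬((((¬(¬S ↔ S) → ((P ∧ ¬Q) → S)) ∨ ((R ∧ P) ∨ ((S ∧ P) ∧ S))) ∧ ¬(¬(¬S ↔ S) → ((P ∧ ¬Q) → S))) → ((R ∧ P) ∨ ((S ∧ P) ∧ S)))}.
¬((((¬(¬S ↔ S) → ((P ∧ ¬Q) → S)) ∨ ((R ∧ P) ∨ ((S ∧ P) ∧ S))) ∧ ¬(¬(¬S ↔ S) → ((P ∧ ¬Q) → S))) → ((R ∧ P) ∨ ((S ∧ P) ∧ S))): α-rule — add (((¬(¬S ↔ S) → ((P ∧ ¬Q) → S)) ∨ ((R ∧ P) ∨ ((S ∧ P) ∧ S))) ∧ ¬(¬(¬S ↔ S) → ((P ∧ ¬Q) → S))), ¬((R ∧ P) ∨ ((S ∧ P) ∧ S)).
(((¬(¬S ↔ S) → ((P ∧ ¬Q) → S)) ∨ ((R ∧ P) ∨ ((S ∧ P) ∧ S))) ∧ ¬(¬(¬S ↔ S) → ((P ∧ ¬Q) → S))): α-rule — add ((¬(¬S ↔ S) → ((P ∧ ¬Q) → S)) ∨ ((R ∧ P) ∨ ((S ∧ P) ∧ S))), ¬(¬(¬S ↔ S) → ((P ∧ ¬Q) → S)).
¬((R ∧ P) ∨ ((S ∧ P) ∧ S)): α-rule — add ¬(R ∧ P), ¬((S ∧ P) ∧ S).
¬(¬(¬S ↔ S) → ((P ∧ ¬Q) → S)): α-rule — add ¬(¬S ↔ S), ¬((P ∧ ¬Q) → S).
¬((P ∧ ¬Q) → S): α-rule — add (P ∧ ¬Q), ¬S.
(P ∧ ¬Q): α-rule — add P, ¬Q.
((¬(¬S ↔ S) → ((P ∧ ¬Q) → S)) ∨ ((R ∧ P) ∨ ((S ∧ P) ∧ S))): β-rule — branch into (¬(¬S ↔ S) → ((P ∧ ¬Q) → S))  //  ((R ∧ P) ∨ ((S ∧ P) ∧ S)).
  branch 1 (add (¬(¬S ↔ S) → ((P ∧ ¬Q) → S))):
    ¬(R ∧ P): β-rule — branch into ¬R  //  ¬P.
      branch 1.1 (add ¬R):
        ¬((S ∧ P) ∧ S): β-rule — branch into ¬(S ∧ P)  //  ¬S.
          branch 1.1.1 (add ¬(S ∧ P)):
            ¬(¬S ↔ S): β-rule — branch into ¬S, ¬S  //  ¬¬S, S.
              branch 1.1.1.1 (add ¬S, ¬S):
                (¬(¬S ↔ S) → ((P ∧ ¬Q) → S)): β-rule — branch into ¬¬(¬S ↔ S)  //  ((P ∧ ¬Q) → S).
                  branch 1.1.1.1.1 (add ¬¬(¬S ↔ S)):
                    ¬(S ∧ P): β-rule — branch into ¬S  //  ¬P.
                      branch 1.1.1.1.1.1 (add ¬S):
                        ¬¬(¬S ↔ S): β-rule — branch into ¬S, S  //  ¬¬S, ¬S.
                          branch 1.1.1.1.1.1.1 (add ¬S, S):
                            × closes — contains both S and ¬S.
                          branch 1.1.1.1.1.1.2 (add ¬¬S, ¬S):
                            × closes — contains both S and ¬S.
                      branch 1.1.1.1.1.2 (add ¬P):
                        × closes — contains both P and ¬P.
                  branch 1.1.1.1.2 (add ((P ∧ ¬Q) → S)):
                    ¬(S ∧ P): β-rule — branch into ¬S  //  ¬P.
                      branch 1.1.1.1.2.1 (add ¬S):
                        ((P ∧ ¬Q) → S): β-rule — branch into ¬(P ∧ ¬Q)  //  S.
                          branch 1.1.1.1.2.1.1 (add ¬(P ∧ ¬Q)):
                            ¬(P ∧ ¬Q): β-rule — branch into ¬P  //  ¬¬Q.
                              branch 1.1.1.1.2.1.1.1 (add ¬P):
                                × closes — contains both P and ¬P.
                              branch 1.1.1.1.2.1.1.2 (add ¬¬Q):
                                × closes — contains both Q and ¬Q.
                          branch 1.1.1.1.2.1.2 (add S):
                            × closes — contains both S and ¬S.
                      branch 1.1.1.1.2.2 (add ¬P):
                        × closes — contains both P and ¬P.
              branch 1.1.1.2 (add ¬¬S, S):
                × closes — contains both S and ¬S.
          branch 1.1.2 (add ¬S):
            ¬(¬S ↔ S): β-rule — branch into ¬S, ¬S  //  ¬¬S, S.
              branch 1.1.2.1 (add ¬S, ¬S):
                (¬(¬S ↔ S) → ((P ∧ ¬Q) → S)): β-rule — branch into ¬¬(¬S ↔ S)  //  ((P ∧ ¬Q) → S).
                  branch 1.1.2.1.1 (add ¬¬(¬S ↔ S)):
                    ¬¬(¬S ↔ S): β-rule — branch into ¬S, S  //  ¬¬S, ¬S.
                      branch 1.1.2.1.1.1 (add ¬S, S):
                        × closes — contains both S and ¬S.
                      branch 1.1.2.1.1.2 (add ¬¬S, ¬S):
                        × closes — contains both S and ¬S.
                  branch 1.1.2.1.2 (add ((P ∧ ¬Q) → S)):
                    ((P ∧ ¬Q) → S): β-rule — branch into ¬(P ∧ ¬Q)  //  S.
                      branch 1.1.2.1.2.1 (add ¬(P ∧ ¬Q)):
                        ¬(P ∧ ¬Q): β-rule — branch into ¬P  //  ¬¬Q.
                          branch 1.1.2.1.2.1.1 (add ¬P):
                            × closes — contains both P and ¬P.
                          branch 1.1.2.1.2.1.2 (add ¬¬Q):
                            × closes — contains both Q and ¬Q.
                      branch 1.1.2.1.2.2 (add S):
                        × closes — contains both S and ¬S.
              branch 1.1.2.2 (add ¬¬S, S):
                × closes — contains both S and ¬S.
      branch 1.2 (add ¬P):
        × closes — contains both P and ¬P.
  branch 2 (add ((R ∧ P) ∨ ((S ∧ P) ∧ S))):
    ¬(R ∧ P): β-rule — branch into ¬R  //  ¬P.
      branch 2.1 (add ¬R):
        ¬((S ∧ P) ∧ S): β-rule — branch into ¬(S ∧ P)  //  ¬S.
          branch 2.1.1 (add ¬(S ∧ P)):
            ¬(¬S ↔ S): β-rule — branch into ¬S, ¬S  //  ¬¬S, S.
              branch 2.1.1.1 (add ¬S, ¬S):
                ((R ∧ P) ∨ ((S ∧ P) ∧ S)): β-rule — branch into (R ∧ P)  //  ((S ∧ P) ∧ S).
                  branch 2.1.1.1.1 (add (R ∧ P)):
                    (R ∧ P): α-rule — add R, P.
                    × closes — contains both R and ¬R.
                  branch 2.1.1.1.2 (add ((S ∧ P) ∧ S)):
                    ((S ∧ P) ∧ S): α-rule — add (S ∧ P), S.
                    × closes — contains both S and ¬S.
              branch 2.1.1.2 (add ¬¬S, S):
                × closes — contains both S and ¬S.
          branch 2.1.2 (add ¬S):
            ¬(¬S ↔ S): β-rule — branch into ¬S, ¬S  //  ¬¬S, S.
              branch 2.1.2.1 (add ¬S, ¬S):
                ((R ∧ P) ∨ ((S ∧ P) ∧ S)): β-rule — branch into (R ∧ P)  //  ((S ∧ P) ∧ S).
                  branch 2.1.2.1.1 (add (R ∧ P)):
                    (R ∧ P): α-rule — add R, P.
                    × closes — contains both R and ¬R.
                  branch 2.1.2.1.2 (add ((S ∧ P) ∧ S)):
                    ((S ∧ P) ∧ S): α-rule — add (S ∧ P), S.
                    × closes — contains both S and ¬S.
              branch 2.1.2.2 (add ¬¬S, S):
                × closes — contains both S and ¬S.
      branch 2.2 (add ¬P):
        × closes — contains both P and ¬P.
All 22 branches close.
Every branch closed; the formula is unsatisfiable.

Unsatisfiable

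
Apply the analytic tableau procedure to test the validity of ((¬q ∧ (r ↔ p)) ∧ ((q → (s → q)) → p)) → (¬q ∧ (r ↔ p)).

Assume the negation and expand:
Initial set: {¬(((¬q ∧ (r ↔ p)) ∧ ((q → (s → q)) → p)) → (¬q ∧ (r ↔ p)))}.
¬(((¬q ∧ (r ↔ p)) ∧ ((q → (s → q)) → p)) → (¬q ∧ (r ↔ p))): α-rule — add ((¬q ∧ (r ↔ p)) ∧ ((q → (s → q)) → p)), ¬(¬q ∧ (r ↔ p)).
((¬q ∧ (r ↔ p)) ∧ ((q → (s → q)) → p)): α-rule — add (¬q ∧ (r ↔ p)), ((q → (s → q)) → p).
(¬q ∧ (r ↔ p)): α-rule — add ¬q, (r ↔ p).
¬(¬q ∧ (r ↔ p)): β-rule — branch into ¬¬q  //  ¬(r ↔ p).
  branch 1 (add ¬¬q):
    × closes — contains both q and ¬q.
  branch 2 (add ¬(r ↔ p)):
    ((q → (s → q)) → p): β-rule — branch into ¬(q → (s → q))  //  p.
      branch 2.1 (add ¬(q → (s → q))):
        ¬(q → (s → q)): α-rule — add q, ¬(s → q).
        × closes — contains both q and ¬q.
      branch 2.2 (add p):
        (r ↔ p): β-rule — branch into r, p  //  ¬r, ¬p.
          branch 2.2.1 (add r, p):
            ¬(r ↔ p): β-rule — branch into r, ¬p  //  ¬r, p.
              branch 2.2.1.1 (add r, ¬p):
                × closes — contains both p and ¬p.
              branch 2.2.1.2 (add ¬r, p):
                × closes — contains both r and ¬r.
          branch 2.2.2 (add ¬r, ¬p):
            × closes — contains both p and ¬p.
All 5 branches close.
Every branch closed, so the negation is unsatisfiable and the formula is valid.

Valid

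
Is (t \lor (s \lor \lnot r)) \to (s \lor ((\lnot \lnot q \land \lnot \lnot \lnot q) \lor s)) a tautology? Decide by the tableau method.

Assume the negation and expand:
Initial set: {F ((t \lor (s \lor \lnot r)) \to (s \lor ((\lnot \lnot q \land \lnot \lnot \lnot q) \lor s)))}.
F ((t \lor (s \lor \lnot r)) \to (s \lor ((\lnot \lnot q \land \lnot \lnot \lnot q) \lor s))): α-rule — add T (t \lor (s \lor \lnot r)), F (s \lor ((\lnot \lnot q \land \lnot \lnot \lnot q) \lor s)).
F (s \lor ((\lnot \lnot q \land \lnot \lnot \lnot q) \lor s)): α-rule — add F s, F ((\lnot \lnot q \land \lnot \lnot \lnot q) \lor s).
F ((\lnot \lnot q \land \lnot \lnot \lnot q) \lor s): α-rule — add F (\lnot \lnot q \land \lnot \lnot \lnot q), F s.
T (t \lor (s \lor \lnot r)): β-rule — branch into T t  //  T (s \lor \lnot r).
  branch 1 (add T t):
    F (\lnot \lnot q \land \lnot \lnot \lnot q): β-rule — branch into F \lnot \lnot q  //  F \lnot \lnot \lnot q.
      branch 1.1 (add F \lnot \lnot q):
        F \lnot \lnot q: drop double negation, giving F q.
        ○ open, literals {q=F, s=F, t=T}.
      branch 1.2 (add F \lnot \lnot \lnot q):
        F \lnot \lnot \lnot q: drop double negation, giving F \lnot q.
        ○ open, literals {q=T, s=F, t=T}.
  branch 2 (add T (s \lor \lnot r)):
    F (\lnot \lnot q \land \lnot \lnot \lnot q): β-rule — branch into F \lnot \lnot q  //  F \lnot \lnot \lnot q.
      branch 2.1 (add F \lnot \lnot q):
        F \lnot \lnot q: drop double negation, giving F q.
        T (s \lor \lnot r): β-rule — branch into T s  //  T \lnot r.
          branch 2.1.1 (add T s):
            × closes — contains both s and \lnot s.
          branch 2.1.2 (add T \lnot r):
            ○ open, literals {q=F, r=F, s=F}.
      branch 2.2 (add F \lnot \lnot \lnot q):
        F \lnot \lnot \lnot q: drop double negation, giving F \lnot q.
        T (s \lor \lnot r): β-rule — branch into T s  //  T \lnot r.
          branch 2.2.1 (add T s):
            × closes — contains both s and \lnot s.
          branch 2.2.2 (add T \lnot r):
            ○ open, literals {q=T, r=F, s=F}.
2 branches closed, 4 open.
An open branch gives a countermodel: q=F, s=F, t=T (unmentioned atoms arbitrary); under it the original formula is false.

Not valid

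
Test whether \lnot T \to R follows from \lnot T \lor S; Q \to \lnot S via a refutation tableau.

Initial set: {T (\lnot T \lor S); T (Q \to \lnot S); F (\lnot T \to R)}.
F (\lnot T \to R): α-rule — add T \lnot T, F R.
T (\lnot T \lor S): β-rule — branch into T \lnot T  //  T S.
  branch 1 (add T \lnot T):
    T (Q \to \lnot S): β-rule — branch into F Q  //  T \lnot S.
      branch 1.1 (add F Q):
        ○ open, literals {Q=0, R=0, T=0}.
      branch 1.2 (add T \lnot S):
        ○ open, literals {R=0, S=0, T=0}.
  branch 2 (add T S):
    T (Q \to \lnot S): β-rule — branch into F Q  //  T \lnot S.
      branch 2.1 (add F Q):
        ○ open, literals {Q=0, R=0, S=1, T=0}.
      branch 2.2 (add T \lnot S):
        × closes — contains both S and \lnot S.
1 branch closed, 3 open.
An open branch gives a countermodel: Q=0, R=0, T=0 (unmentioned atoms arbitrary); the premises hold there but the conclusion fails.

No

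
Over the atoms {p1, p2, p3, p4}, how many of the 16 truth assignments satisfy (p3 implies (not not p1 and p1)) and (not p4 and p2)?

3

Initial set: {((p3 implies (not not p1 and p1)) and (not p4 and p2))}.
((p3 implies (not not p1 and p1)) and (not p4 and p2)): α-rule — add (p3 implies (not not p1 and p1)), (not p4 and p2).
(not p4 and p2): α-rule — add not p4, p2.
(p3 implies (not not p1 and p1)): β-rule — branch into not p3  //  (not not p1 and p1).
  branch 1 (add not p3):
    ○ open, literals {p2=true, p3=false, p4=false}.
  branch 2 (add (not not p1 and p1)):
    (not not p1 and p1): α-rule — add not not p1, p1.
    not not p1: drop double negation, giving p1.
    ○ open, literals {p1=true, p2=true, p4=false}.
0 branches closed, 2 open.
Each open branch fixes some atoms; the unmentioned ones are free. Counting distinct full assignments: branch {p2=true, p3=false, p4=false} (p1) contributes 2 new; branch {p1=true, p2=true, p4=false} (p3) contributes 1 new. Total: 3.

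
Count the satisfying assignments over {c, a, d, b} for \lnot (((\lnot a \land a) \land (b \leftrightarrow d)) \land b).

Initial set: {T \lnot (((\lnot a \land a) \land (b \leftrightarrow d)) \land b)}.
T \lnot (((\lnot a \land a) \land (b \leftrightarrow d)) \land b): β-rule — branch into F ((\lnot a \land a) \land (b \leftrightarrow d))  //  F b.
  branch 1 (add F ((\lnot a \land a) \land (b \leftrightarrow d))):
    F ((\lnot a \land a) \land (b \leftrightarrow d)): β-rule — branch into F (\lnot a \land a)  //  F (b \leftrightarrow d).
      branch 1.1 (add F (\lnot a \land a)):
        F (\lnot a \land a): β-rule — branch into F \lnot a  //  F a.
          branch 1.1.1 (add F \lnot a):
            ○ open, literals {a=T}.
          branch 1.1.2 (add F a):
            ○ open, literals {a=F}.
      branch 1.2 (add F (b \leftrightarrow d)):
        F (b \leftrightarrow d): β-rule — branch into T b, F d  //  F b, T d.
          branch 1.2.1 (add T b, F d):
            ○ open, literals {b=T, d=F}.
          branch 1.2.2 (add F b, T d):
            ○ open, literals {b=F, d=T}.
  branch 2 (add F b):
    ○ open, literals {b=F}.
0 branches closed, 5 open.
Each open branch fixes some atoms; the unmentioned ones are free. Counting distinct full assignments: branch {a=T} (c, d, b) contributes 8 new; branch {a=F} (c, d, b) contributes 8 new; branch {b=T, d=F} (c, a) contributes 0 new; branch {b=F, d=T} (c, a) contributes 0 new; branch {b=F} (c, a, d) contributes 0 new. Total: 16.

16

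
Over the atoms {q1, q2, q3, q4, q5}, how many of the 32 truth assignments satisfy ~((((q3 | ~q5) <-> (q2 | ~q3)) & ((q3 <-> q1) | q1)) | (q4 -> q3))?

Initial set: {T ~((((q3 | ~q5) <-> (q2 | ~q3)) & ((q3 <-> q1) | q1)) | (q4 -> q3))}.
T ~((((q3 | ~q5) <-> (q2 | ~q3)) & ((q3 <-> q1) | q1)) | (q4 -> q3)): α-rule — add F (((q3 | ~q5) <-> (q2 | ~q3)) & ((q3 <-> q1) | q1)), F (q4 -> q3).
F (q4 -> q3): α-rule — add T q4, F q3.
F (((q3 | ~q5) <-> (q2 | ~q3)) & ((q3 <-> q1) | q1)): β-rule — branch into F ((q3 | ~q5) <-> (q2 | ~q3))  //  F ((q3 <-> q1) | q1).
  branch 1 (add F ((q3 | ~q5) <-> (q2 | ~q3))):
    F ((q3 | ~q5) <-> (q2 | ~q3)): β-rule — branch into T (q3 | ~q5), F (q2 | ~q3)  //  F (q3 | ~q5), T (q2 | ~q3).
      branch 1.1 (add T (q3 | ~q5), F (q2 | ~q3)):
        F (q2 | ~q3): α-rule — add F q2, F ~q3.
        × closes — contains both q3 and ~q3.
      branch 1.2 (add F (q3 | ~q5), T (q2 | ~q3)):
        F (q3 | ~q5): α-rule — add F q3, F ~q5.
        T (q2 | ~q3): β-rule — branch into T q2  //  T ~q3.
          branch 1.2.1 (add T q2):
            ○ open, literals {q2=1, q3=0, q4=1, q5=1}.
          branch 1.2.2 (add T ~q3):
            ○ open, literals {q3=0, q4=1, q5=1}.
  branch 2 (add F ((q3 <-> q1) | q1)):
    F ((q3 <-> q1) | q1): α-rule — add F (q3 <-> q1), F q1.
    F (q3 <-> q1): β-rule — branch into T q3, F q1  //  F q3, T q1.
      branch 2.1 (add T q3, F q1):
        × closes — contains both q3 and ~q3.
      branch 2.2 (add F q3, T q1):
        × closes — contains both q1 and ~q1.
3 branches closed, 2 open.
Each open branch fixes some atoms; the unmentioned ones are free. Counting distinct full assignments: branch {q2=1, q3=0, q4=1, q5=1} (q1) contributes 2 new; branch {q3=0, q4=1, q5=1} (q1, q2) contributes 2 new. Total: 4.

4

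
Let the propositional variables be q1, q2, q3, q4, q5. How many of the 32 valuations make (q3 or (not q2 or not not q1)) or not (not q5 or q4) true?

29

Initial set: {((q3 or (not q2 or not not q1)) or not (not q5 or q4))}.
((q3 or (not q2 or not not q1)) or not (not q5 or q4)): β-rule — branch into (q3 or (not q2 or not not q1))  //  not (not q5 or q4).
  branch 1 (add (q3 or (not q2 or not not q1))):
    (q3 or (not q2 or not not q1)): β-rule — branch into q3  //  (not q2 or not not q1).
      branch 1.1 (add q3):
        ○ open, literals {q3=T}.
      branch 1.2 (add (not q2 or not not q1)):
        (not q2 or not not q1): β-rule — branch into not q2  //  not not q1.
          branch 1.2.1 (add not q2):
            ○ open, literals {q2=F}.
          branch 1.2.2 (add not not q1):
            not not q1: drop double negation, giving q1.
            ○ open, literals {q1=T}.
  branch 2 (add not (not q5 or q4)):
    not (not q5 or q4): α-rule — add not not q5, not q4.
    ○ open, literals {q4=F, q5=T}.
0 branches closed, 4 open.
Each open branch fixes some atoms; the unmentioned ones are free. Counting distinct full assignments: branch {q3=T} (q1, q2, q4, q5) contributes 16 new; branch {q2=F} (q1, q3, q4, q5) contributes 8 new; branch {q1=T} (q2, q3, q4, q5) contributes 4 new; branch {q4=F, q5=T} (q1, q2, q3) contributes 1 new. Total: 29.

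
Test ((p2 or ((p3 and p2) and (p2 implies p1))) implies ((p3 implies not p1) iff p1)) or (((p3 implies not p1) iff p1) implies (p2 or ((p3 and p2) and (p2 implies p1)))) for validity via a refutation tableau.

Assume the negation and expand:
Initial set: {F (((p2 or ((p3 and p2) and (p2 implies p1))) implies ((p3 implies not p1) iff p1)) or (((p3 implies not p1) iff p1) implies (p2 or ((p3 and p2) and (p2 implies p1)))))}.
F (((p2 or ((p3 and p2) and (p2 implies p1))) implies ((p3 implies not p1) iff p1)) or (((p3 implies not p1) iff p1) implies (p2 or ((p3 and p2) and (p2 implies p1))))): α-rule — add F ((p2 or ((p3 and p2) and (p2 implies p1))) implies ((p3 implies not p1) iff p1)), F (((p3 implies not p1) iff p1) implies (p2 or ((p3 and p2) and (p2 implies p1)))).
F ((p2 or ((p3 and p2) and (p2 implies p1))) implies ((p3 implies not p1) iff p1)): α-rule — add T (p2 or ((p3 and p2) and (p2 implies p1))), F ((p3 implies not p1) iff p1).
F (((p3 implies not p1) iff p1) implies (p2 or ((p3 and p2) and (p2 implies p1)))): α-rule — add T ((p3 implies not p1) iff p1), F (p2 or ((p3 and p2) and (p2 implies p1))).
F (p2 or ((p3 and p2) and (p2 implies p1))): α-rule — add F p2, F ((p3 and p2) and (p2 implies p1)).
T (p2 or ((p3 and p2) and (p2 implies p1))): β-rule — branch into T p2  //  T ((p3 and p2) and (p2 implies p1)).
  branch 1 (add T p2):
    × closes — contains both p2 and not p2.
  branch 2 (add T ((p3 and p2) and (p2 implies p1))):
    T ((p3 and p2) and (p2 implies p1)): α-rule — add T (p3 and p2), T (p2 implies p1).
    T (p3 and p2): α-rule — add T p3, T p2.
    × closes — contains both p2 and not p2.
All 2 branches close.
Every branch closed, so the negation is unsatisfiable and the formula is valid.

Valid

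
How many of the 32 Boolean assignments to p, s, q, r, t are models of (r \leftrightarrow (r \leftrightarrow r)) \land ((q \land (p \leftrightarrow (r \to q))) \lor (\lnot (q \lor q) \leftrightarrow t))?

10

Initial set: {((r \leftrightarrow (r \leftrightarrow r)) \land ((q \land (p \leftrightarrow (r \to q))) \lor (\lnot (q \lor q) \leftrightarrow t)))}.
((r \leftrightarrow (r \leftrightarrow r)) \land ((q \land (p \leftrightarrow (r \to q))) \lor (\lnot (q \lor q) \leftrightarrow t))): α-rule — add (r \leftrightarrow (r \leftrightarrow r)), ((q \land (p \leftrightarrow (r \to q))) \lor (\lnot (q \lor q) \leftrightarrow t)).
(r \leftrightarrow (r \leftrightarrow r)): β-rule — branch into r, (r \leftrightarrow r)  //  \lnot r, \lnot (r \leftrightarrow r).
  branch 1 (add r, (r \leftrightarrow r)):
    ((q \land (p \leftrightarrow (r \to q))) \lor (\lnot (q \lor q) \leftrightarrow t)): β-rule — branch into (q \land (p \leftrightarrow (r \to q)))  //  (\lnot (q \lor q) \leftrightarrow t).
      branch 1.1 (add (q \land (p \leftrightarrow (r \to q)))):
        (q \land (p \leftrightarrow (r \to q))): α-rule — add q, (p \leftrightarrow (r \to q)).
        (r \leftrightarrow r): β-rule — branch into r, r  //  \lnot r, \lnot r.
          branch 1.1.1 (add r, r):
            (p \leftrightarrow (r \to q)): β-rule — branch into p, (r \to q)  //  \lnot p, \lnot (r \to q).
              branch 1.1.1.1 (add p, (r \to q)):
                (r \to q): β-rule — branch into \lnot r  //  q.
                  branch 1.1.1.1.1 (add \lnot r):
                    × closes — contains both r and \lnot r.
                  branch 1.1.1.1.2 (add q):
                    ○ open, literals {p=true, q=true, r=true}.
              branch 1.1.1.2 (add \lnot p, \lnot (r \to q)):
                \lnot (r \to q): α-rule — add r, \lnot q.
                × closes — contains both q and \lnot q.
          branch 1.1.2 (add \lnot r, \lnot r):
            × closes — contains both r and \lnot r.
      branch 1.2 (add (\lnot (q \lor q) \leftrightarrow t)):
        (r \leftrightarrow r): β-rule — branch into r, r  //  \lnot r, \lnot r.
          branch 1.2.1 (add r, r):
            (\lnot (q \lor q) \leftrightarrow t): β-rule — branch into \lnot (q \lor q), t  //  \lnot \lnot (q \lor q), \lnot t.
              branch 1.2.1.1 (add \lnot (q \lor q), t):
                \lnot (q \lor q): α-rule — add \lnot q, \lnot q.
                ○ open, literals {q=false, r=true, t=true}.
              branch 1.2.1.2 (add \lnot \lnot (q \lor q), \lnot t):
                \lnot \lnot (q \lor q): β-rule — branch into q  //  q.
                  branch 1.2.1.2.1 (add q):
                    ○ open, literals {q=true, r=true, t=false}.
                  branch 1.2.1.2.2 (add q):
                    ○ open, literals {q=true, r=true, t=false}.
          branch 1.2.2 (add \lnot r, \lnot r):
            × closes — contains both r and \lnot r.
  branch 2 (add \lnot r, \lnot (r \leftrightarrow r)):
    ((q \land (p \leftrightarrow (r \to q))) \lor (\lnot (q \lor q) \leftrightarrow t)): β-rule — branch into (q \land (p \leftrightarrow (r \to q)))  //  (\lnot (q \lor q) \leftrightarrow t).
      branch 2.1 (add (q \land (p \leftrightarrow (r \to q)))):
        (q \land (p \leftrightarrow (r \to q))): α-rule — add q, (p \leftrightarrow (r \to q)).
        \lnot (r \leftrightarrow r): β-rule — branch into r, \lnot r  //  \lnot r, r.
          branch 2.1.1 (add r, \lnot r):
            × closes — contains both r and \lnot r.
          branch 2.1.2 (add \lnot r, r):
            × closes — contains both r and \lnot r.
      branch 2.2 (add (\lnot (q \lor q) \leftrightarrow t)):
        \lnot (r \leftrightarrow r): β-rule — branch into r, \lnot r  //  \lnot r, r.
          branch 2.2.1 (add r, \lnot r):
            × closes — contains both r and \lnot r.
          branch 2.2.2 (add \lnot r, r):
            × closes — contains both r and \lnot r.
8 branches closed, 4 open.
Each open branch fixes some atoms; the unmentioned ones are free. Counting distinct full assignments: branch {p=true, q=true, r=true} (s, t) contributes 4 new; branch {q=false, r=true, t=true} (p, s) contributes 4 new; branch {q=true, r=true, t=false} (p, s) contributes 2 new; branch {q=true, r=true, t=false} (p, s) contributes 0 new. Total: 10.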